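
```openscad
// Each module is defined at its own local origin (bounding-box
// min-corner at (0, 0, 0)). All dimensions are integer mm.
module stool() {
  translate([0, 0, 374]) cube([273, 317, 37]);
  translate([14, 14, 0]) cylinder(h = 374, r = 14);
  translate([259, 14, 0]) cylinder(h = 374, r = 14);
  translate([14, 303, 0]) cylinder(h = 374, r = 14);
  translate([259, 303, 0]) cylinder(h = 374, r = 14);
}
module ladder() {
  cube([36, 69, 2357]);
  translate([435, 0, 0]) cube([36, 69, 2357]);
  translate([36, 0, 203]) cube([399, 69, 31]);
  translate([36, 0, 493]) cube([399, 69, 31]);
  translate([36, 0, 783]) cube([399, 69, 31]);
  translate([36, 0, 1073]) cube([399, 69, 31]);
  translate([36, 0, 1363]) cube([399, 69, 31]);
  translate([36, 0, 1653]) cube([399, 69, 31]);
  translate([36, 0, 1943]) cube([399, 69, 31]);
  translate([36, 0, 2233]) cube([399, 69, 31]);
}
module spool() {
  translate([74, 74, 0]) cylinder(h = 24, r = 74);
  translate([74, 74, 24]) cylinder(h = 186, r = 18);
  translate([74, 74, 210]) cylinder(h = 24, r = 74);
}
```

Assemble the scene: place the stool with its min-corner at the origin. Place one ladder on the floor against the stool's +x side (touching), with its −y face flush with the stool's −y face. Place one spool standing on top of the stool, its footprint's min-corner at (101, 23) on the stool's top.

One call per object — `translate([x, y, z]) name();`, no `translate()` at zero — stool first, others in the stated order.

stool();
translate([273, 0, 0]) ladder();
translate([101, 23, 411]) spool();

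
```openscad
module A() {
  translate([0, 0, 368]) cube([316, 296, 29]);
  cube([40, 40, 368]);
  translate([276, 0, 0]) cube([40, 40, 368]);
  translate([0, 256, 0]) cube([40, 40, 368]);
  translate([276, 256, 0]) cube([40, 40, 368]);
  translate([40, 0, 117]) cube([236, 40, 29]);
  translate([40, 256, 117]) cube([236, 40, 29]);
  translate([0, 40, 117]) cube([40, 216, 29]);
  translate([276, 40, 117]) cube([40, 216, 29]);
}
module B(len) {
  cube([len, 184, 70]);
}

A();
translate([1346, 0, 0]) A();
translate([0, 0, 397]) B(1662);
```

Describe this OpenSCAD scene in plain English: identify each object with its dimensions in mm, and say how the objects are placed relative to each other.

A is a four-legged stool. The seat is a 316×296×29 mm slab whose top surface is at z = 397 mm; four square legs, each 40×40 mm in cross-section, run from the floor (z = 0) to the underside of the seat, each flush with a corner of the seat. Four stretchers, 40 mm wide and 29 mm tall, connect adjacent legs with their undersides at z = 117 mm, each running between the inner faces of the legs it joins and aligned with the legs' outer faces on the other axis.

B is a rectangular beam 1662 mm long (x), 184 mm deep (y), 70 mm thick (z).

The beam spans the tops of two stools placed 1030 mm apart, resting at z = 397 mm.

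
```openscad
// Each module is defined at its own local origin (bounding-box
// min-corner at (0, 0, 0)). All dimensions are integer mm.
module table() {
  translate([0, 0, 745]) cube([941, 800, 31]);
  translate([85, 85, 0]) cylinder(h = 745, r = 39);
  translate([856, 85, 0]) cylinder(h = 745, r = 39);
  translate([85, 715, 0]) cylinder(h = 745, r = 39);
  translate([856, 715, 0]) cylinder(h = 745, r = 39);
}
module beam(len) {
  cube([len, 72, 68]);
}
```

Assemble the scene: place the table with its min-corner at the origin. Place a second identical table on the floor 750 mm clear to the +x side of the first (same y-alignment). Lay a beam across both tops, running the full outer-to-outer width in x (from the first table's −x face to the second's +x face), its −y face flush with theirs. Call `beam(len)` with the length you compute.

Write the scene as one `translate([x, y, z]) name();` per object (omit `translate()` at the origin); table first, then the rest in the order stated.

table();
translate([1691, 0, 0]) table();
translate([0, 0, 776]) beam(2632);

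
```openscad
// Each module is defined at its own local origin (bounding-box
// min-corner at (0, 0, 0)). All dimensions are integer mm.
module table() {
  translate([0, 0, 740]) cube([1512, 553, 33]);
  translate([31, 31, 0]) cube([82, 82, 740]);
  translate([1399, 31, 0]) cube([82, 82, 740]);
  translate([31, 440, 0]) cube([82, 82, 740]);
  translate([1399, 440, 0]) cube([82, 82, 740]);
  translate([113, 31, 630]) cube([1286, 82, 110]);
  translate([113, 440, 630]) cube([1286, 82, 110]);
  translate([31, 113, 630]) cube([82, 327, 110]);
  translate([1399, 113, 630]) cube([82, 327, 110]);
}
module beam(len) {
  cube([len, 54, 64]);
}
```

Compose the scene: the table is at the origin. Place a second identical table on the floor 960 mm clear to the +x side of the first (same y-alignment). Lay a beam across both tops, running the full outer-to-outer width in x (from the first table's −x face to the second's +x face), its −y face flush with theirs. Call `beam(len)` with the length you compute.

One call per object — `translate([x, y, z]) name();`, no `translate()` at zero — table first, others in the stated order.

table();
translate([2472, 0, 0]) table();
translate([0, 0, 773]) beam(3984);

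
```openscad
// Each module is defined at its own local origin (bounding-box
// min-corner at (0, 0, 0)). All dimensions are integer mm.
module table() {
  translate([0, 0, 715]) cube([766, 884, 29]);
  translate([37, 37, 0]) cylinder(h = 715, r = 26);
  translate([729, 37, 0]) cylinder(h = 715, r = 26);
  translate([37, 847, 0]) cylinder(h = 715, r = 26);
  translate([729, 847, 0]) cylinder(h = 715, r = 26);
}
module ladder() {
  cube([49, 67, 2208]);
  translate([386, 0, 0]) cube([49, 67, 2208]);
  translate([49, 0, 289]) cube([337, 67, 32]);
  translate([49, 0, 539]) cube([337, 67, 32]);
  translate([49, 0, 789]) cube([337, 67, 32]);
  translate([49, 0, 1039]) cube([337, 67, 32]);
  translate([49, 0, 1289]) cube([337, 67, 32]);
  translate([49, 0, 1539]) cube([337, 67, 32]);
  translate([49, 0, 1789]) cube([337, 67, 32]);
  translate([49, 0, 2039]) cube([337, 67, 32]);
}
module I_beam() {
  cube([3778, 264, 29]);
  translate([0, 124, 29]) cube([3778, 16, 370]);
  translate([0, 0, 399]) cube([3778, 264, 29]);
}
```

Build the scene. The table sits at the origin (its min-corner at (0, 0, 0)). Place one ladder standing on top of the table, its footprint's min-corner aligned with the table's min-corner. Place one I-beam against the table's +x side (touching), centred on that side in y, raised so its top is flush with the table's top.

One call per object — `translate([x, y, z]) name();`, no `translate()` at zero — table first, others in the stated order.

table();
translate([0, 0, 744]) ladder();
translate([766, 310, 316]) I_beam();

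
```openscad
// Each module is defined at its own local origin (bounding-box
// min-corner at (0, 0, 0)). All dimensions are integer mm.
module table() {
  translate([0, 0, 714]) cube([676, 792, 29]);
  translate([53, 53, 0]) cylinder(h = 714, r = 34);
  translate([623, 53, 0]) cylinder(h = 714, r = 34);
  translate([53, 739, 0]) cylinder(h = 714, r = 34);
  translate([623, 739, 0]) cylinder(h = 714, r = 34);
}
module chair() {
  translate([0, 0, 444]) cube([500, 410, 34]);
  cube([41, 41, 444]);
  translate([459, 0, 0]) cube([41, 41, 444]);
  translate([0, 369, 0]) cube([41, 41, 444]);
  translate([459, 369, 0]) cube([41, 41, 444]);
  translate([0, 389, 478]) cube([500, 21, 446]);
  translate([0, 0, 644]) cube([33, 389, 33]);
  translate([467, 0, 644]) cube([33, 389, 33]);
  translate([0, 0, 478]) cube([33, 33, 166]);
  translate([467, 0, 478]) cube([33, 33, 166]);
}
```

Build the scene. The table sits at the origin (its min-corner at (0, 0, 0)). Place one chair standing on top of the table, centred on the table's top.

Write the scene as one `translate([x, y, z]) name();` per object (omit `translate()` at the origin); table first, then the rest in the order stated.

table();
translate([88, 191, 743]) chair();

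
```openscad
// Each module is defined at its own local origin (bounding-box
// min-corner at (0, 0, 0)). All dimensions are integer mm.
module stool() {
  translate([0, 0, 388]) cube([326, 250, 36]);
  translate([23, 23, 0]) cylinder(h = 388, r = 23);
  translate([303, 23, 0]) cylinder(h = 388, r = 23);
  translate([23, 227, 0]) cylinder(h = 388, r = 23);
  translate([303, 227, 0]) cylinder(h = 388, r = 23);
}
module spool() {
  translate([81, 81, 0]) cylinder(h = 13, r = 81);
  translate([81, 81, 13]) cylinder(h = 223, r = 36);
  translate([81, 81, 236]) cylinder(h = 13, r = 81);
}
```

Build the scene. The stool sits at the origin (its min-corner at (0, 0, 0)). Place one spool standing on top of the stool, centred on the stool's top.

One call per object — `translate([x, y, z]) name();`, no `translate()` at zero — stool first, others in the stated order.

stool();
translate([82, 44, 424]) spool();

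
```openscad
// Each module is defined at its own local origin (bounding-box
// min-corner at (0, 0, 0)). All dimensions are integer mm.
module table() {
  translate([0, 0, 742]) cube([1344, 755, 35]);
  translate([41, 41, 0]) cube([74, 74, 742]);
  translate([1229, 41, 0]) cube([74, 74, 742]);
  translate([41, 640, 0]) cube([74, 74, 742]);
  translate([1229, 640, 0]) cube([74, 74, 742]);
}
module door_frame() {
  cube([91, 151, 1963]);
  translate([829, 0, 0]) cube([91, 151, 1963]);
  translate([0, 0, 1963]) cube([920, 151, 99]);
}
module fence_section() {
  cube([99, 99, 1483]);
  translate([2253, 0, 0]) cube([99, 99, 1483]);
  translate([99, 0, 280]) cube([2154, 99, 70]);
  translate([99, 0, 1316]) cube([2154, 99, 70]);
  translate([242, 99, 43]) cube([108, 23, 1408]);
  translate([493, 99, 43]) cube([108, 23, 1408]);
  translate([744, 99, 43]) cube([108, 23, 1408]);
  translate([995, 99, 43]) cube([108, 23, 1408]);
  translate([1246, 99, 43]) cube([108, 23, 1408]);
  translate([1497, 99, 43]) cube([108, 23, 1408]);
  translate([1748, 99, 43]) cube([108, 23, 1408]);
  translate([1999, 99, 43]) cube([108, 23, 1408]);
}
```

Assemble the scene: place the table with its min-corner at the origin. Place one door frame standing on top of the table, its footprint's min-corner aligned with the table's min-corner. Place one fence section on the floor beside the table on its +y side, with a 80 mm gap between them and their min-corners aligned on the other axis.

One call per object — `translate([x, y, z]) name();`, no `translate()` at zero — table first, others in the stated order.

table();
translate([0, 0, 777]) door_frame();
translate([0, 835, 0]) fence_section();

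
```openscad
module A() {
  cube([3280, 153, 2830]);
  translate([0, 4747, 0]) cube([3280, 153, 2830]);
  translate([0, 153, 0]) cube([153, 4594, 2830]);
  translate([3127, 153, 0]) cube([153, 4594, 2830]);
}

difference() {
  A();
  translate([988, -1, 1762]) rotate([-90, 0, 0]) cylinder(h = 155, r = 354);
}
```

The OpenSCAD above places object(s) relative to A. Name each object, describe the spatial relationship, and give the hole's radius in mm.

A is a house frame. The house frame has a circular hole through its front wall. The hole's radius is 354 mm.

The subtracted cylinder has r = 354 mm.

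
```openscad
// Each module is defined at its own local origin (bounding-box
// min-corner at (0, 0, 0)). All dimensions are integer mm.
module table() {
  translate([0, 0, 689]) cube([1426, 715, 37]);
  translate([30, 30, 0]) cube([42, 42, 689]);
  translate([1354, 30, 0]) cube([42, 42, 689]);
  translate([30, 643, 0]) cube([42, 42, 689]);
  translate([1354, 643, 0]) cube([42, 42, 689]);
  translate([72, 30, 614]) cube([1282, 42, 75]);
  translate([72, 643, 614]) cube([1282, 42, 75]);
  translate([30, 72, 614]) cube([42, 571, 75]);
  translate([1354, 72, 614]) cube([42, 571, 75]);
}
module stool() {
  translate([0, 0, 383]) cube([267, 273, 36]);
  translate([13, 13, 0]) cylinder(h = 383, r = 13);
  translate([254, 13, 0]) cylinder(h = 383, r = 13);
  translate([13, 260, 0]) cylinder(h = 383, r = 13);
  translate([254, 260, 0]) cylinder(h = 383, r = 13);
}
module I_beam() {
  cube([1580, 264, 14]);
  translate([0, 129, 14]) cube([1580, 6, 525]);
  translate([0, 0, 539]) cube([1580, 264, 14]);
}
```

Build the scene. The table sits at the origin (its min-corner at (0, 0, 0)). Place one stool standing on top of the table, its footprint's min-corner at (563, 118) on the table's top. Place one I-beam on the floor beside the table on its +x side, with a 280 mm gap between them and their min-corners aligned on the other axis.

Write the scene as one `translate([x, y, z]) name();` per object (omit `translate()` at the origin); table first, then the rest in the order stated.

table();
translate([563, 118, 726]) stool();
translate([1706, 0, 0]) I_beam();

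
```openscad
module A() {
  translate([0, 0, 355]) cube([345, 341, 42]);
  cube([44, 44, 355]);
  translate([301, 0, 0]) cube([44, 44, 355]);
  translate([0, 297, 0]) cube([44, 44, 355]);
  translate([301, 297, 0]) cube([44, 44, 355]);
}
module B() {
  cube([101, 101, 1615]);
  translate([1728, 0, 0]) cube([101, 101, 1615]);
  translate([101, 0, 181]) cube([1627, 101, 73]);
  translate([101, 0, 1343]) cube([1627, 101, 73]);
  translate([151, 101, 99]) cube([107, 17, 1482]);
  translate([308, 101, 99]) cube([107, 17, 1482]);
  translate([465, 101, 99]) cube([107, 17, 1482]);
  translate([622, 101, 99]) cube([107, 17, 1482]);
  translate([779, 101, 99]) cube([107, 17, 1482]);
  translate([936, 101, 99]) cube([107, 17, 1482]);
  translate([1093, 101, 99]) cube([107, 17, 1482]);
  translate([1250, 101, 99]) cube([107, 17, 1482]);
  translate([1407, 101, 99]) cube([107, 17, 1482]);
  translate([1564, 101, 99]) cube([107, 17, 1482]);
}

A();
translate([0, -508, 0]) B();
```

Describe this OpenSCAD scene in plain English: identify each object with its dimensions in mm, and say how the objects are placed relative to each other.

A is a four-legged stool. The seat is 345×341 mm, 42 mm thick, top at z = 397 mm. It stands on four square legs, each 44×44 mm in cross-section, from z = 0 to the seat underside, each flush with a corner of the seat.

B is a fence section. Two 101×101 mm posts, 1615 mm tall, stand on the floor with a clear span of 1627 mm between their inner faces. Two horizontal rails of 101×73 mm section span the gap between the posts with their undersides at z = 181 mm and z = 1343 mm, flush with the posts' −y face. 10 pickets, each 107 mm wide, 17 mm thick and 1482 mm tall, are fixed to the +y face of the rails with their bottoms at z = 99 mm, evenly spaced across the span with equal gaps (rounded down to the nearest mm) at the −x end and between each pair — any rounding remainder accumulates at the +x end.

The fence section is on the floor beside the stool on its −y side.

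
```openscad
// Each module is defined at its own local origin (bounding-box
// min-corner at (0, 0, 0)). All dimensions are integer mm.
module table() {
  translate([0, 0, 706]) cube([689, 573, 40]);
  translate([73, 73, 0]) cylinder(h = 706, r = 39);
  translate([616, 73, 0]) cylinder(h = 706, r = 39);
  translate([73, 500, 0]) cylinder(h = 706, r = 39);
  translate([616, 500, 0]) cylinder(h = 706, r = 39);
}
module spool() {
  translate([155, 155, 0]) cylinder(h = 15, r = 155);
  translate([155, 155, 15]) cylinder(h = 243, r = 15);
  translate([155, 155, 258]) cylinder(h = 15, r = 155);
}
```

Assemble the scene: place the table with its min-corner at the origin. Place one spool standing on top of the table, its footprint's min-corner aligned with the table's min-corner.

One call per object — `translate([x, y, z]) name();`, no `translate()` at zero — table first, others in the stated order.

table();
translate([0, 0, 746]) spool();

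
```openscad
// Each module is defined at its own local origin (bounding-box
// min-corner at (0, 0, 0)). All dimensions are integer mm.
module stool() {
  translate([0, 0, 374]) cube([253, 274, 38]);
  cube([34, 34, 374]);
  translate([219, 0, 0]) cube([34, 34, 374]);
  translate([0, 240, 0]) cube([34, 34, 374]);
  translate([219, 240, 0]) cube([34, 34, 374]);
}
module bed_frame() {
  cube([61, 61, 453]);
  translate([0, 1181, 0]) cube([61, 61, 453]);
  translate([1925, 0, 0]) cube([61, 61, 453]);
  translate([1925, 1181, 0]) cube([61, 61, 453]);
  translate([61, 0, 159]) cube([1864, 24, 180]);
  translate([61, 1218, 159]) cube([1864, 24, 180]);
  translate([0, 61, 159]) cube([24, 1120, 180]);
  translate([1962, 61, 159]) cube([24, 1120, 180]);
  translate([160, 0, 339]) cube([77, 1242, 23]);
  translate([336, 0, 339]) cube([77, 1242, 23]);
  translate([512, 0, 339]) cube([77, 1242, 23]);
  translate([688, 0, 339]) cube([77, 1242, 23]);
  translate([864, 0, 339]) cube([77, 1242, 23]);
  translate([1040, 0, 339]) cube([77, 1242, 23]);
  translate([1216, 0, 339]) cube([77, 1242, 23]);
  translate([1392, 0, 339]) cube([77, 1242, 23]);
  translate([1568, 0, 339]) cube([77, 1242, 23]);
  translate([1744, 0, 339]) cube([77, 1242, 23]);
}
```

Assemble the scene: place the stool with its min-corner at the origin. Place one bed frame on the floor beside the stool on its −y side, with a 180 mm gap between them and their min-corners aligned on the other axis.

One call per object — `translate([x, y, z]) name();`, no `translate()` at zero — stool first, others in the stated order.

stool();
translate([0, -1422, 0]) bed_frame();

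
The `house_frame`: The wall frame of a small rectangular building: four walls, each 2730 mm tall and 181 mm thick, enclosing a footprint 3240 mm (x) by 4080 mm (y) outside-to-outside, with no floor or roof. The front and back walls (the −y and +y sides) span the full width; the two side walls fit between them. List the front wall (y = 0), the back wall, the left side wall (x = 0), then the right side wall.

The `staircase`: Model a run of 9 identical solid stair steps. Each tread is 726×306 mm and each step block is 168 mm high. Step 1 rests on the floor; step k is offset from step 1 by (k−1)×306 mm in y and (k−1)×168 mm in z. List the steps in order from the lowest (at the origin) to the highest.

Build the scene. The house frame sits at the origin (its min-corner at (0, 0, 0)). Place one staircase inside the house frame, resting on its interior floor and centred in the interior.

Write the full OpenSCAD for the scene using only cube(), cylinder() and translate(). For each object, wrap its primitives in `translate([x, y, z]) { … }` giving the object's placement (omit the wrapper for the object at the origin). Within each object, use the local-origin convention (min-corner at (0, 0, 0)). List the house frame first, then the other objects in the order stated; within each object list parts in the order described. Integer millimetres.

cube([3240, 181, 2730]);
translate([0, 3899, 0]) cube([3240, 181, 2730]);
translate([0, 181, 0]) cube([181, 3718, 2730]);
translate([3059, 181, 0]) cube([181, 3718, 2730]);
translate([1257, 663, 0]) {
  cube([726, 306, 168]);
  translate([0, 306, 168]) cube([726, 306, 168]);
  translate([0, 612, 336]) cube([726, 306, 168]);
  translate([0, 918, 504]) cube([726, 306, 168]);
  translate([0, 1224, 672]) cube([726, 306, 168]);
  translate([0, 1530, 840]) cube([726, 306, 168]);
  translate([0, 1836, 1008]) cube([726, 306, 168]);
  translate([0, 2142, 1176]) cube([726, 306, 168]);
  translate([0, 2448, 1344]) cube([726, 306, 168]);
}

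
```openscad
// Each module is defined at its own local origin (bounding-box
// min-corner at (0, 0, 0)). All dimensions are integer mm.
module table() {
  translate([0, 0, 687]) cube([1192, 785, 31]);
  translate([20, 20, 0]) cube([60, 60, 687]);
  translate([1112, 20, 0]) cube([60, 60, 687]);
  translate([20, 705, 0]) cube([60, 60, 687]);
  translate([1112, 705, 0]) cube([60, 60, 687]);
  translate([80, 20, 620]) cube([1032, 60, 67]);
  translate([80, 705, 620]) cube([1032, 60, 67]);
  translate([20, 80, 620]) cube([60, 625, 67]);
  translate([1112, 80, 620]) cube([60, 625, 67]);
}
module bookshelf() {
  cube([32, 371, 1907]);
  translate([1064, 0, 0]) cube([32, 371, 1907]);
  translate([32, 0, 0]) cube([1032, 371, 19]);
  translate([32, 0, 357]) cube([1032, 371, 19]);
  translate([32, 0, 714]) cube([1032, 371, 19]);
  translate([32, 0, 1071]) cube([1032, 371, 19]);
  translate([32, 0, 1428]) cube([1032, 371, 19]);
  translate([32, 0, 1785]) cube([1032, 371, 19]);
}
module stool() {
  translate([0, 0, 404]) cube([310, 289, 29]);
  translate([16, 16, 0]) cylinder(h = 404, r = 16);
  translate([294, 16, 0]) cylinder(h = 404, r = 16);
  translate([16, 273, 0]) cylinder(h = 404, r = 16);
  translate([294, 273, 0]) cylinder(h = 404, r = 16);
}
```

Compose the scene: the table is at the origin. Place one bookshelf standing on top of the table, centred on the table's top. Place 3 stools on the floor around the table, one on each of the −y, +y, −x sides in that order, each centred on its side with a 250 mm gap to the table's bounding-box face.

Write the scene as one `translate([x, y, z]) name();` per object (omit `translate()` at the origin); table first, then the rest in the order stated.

table();
translate([48, 207, 718]) bookshelf();
translate([441, -539, 0]) stool();
translate([441, 1035, 0]) stool();
translate([-560, 248, 0]) stool();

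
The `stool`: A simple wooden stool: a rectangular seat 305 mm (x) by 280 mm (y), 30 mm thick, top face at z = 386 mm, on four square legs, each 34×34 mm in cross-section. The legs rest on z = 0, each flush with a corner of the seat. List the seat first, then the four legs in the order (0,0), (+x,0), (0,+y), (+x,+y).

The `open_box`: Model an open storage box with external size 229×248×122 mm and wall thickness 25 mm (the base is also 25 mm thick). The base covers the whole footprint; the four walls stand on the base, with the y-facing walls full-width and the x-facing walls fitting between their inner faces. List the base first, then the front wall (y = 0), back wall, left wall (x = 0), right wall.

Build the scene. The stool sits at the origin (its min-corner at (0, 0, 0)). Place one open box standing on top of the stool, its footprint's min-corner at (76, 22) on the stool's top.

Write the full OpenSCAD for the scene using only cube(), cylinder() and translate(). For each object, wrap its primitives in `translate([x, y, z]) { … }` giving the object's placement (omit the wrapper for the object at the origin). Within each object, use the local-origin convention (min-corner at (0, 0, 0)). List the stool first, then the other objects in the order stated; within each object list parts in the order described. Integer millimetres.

translate([0, 0, 356]) cube([305, 280, 30]);
cube([34, 34, 356]);
translate([271, 0, 0]) cube([34, 34, 356]);
translate([0, 246, 0]) cube([34, 34, 356]);
translate([271, 246, 0]) cube([34, 34, 356]);
translate([76, 22, 386]) {
  cube([229, 248, 25]);
  translate([0, 0, 25]) cube([229, 25, 97]);
  translate([0, 223, 25]) cube([229, 25, 97]);
  translate([0, 25, 25]) cube([25, 198, 97]);
  translate([204, 25, 25]) cube([25, 198, 97]);
}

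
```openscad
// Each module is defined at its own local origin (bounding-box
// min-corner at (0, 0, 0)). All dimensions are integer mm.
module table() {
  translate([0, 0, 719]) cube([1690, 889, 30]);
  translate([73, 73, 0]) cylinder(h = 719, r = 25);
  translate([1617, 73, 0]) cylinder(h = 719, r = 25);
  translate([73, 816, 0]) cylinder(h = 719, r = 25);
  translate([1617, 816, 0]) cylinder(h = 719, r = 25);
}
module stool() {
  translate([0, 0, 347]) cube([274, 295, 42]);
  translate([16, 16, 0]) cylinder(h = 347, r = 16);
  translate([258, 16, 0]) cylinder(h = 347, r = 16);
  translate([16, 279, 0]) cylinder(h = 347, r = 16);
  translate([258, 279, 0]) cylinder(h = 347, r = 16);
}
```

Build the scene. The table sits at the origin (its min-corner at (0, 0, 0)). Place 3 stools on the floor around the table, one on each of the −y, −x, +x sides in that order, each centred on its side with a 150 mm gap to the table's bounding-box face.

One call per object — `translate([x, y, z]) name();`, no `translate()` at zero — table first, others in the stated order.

table();
translate([708, -445, 0]) stool();
translate([-424, 297, 0]) stool();
translate([1840, 297, 0]) stool();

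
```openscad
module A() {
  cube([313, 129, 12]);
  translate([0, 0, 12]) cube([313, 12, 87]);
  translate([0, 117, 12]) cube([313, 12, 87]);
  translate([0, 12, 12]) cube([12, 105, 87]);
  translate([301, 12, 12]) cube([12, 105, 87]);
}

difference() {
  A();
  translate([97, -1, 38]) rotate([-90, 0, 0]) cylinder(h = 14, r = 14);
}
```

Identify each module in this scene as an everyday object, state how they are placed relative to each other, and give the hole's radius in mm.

A is an open box. The open box has a circular hole through its front wall. The hole's radius is 14 mm.

The subtracted cylinder has r = 14 mm.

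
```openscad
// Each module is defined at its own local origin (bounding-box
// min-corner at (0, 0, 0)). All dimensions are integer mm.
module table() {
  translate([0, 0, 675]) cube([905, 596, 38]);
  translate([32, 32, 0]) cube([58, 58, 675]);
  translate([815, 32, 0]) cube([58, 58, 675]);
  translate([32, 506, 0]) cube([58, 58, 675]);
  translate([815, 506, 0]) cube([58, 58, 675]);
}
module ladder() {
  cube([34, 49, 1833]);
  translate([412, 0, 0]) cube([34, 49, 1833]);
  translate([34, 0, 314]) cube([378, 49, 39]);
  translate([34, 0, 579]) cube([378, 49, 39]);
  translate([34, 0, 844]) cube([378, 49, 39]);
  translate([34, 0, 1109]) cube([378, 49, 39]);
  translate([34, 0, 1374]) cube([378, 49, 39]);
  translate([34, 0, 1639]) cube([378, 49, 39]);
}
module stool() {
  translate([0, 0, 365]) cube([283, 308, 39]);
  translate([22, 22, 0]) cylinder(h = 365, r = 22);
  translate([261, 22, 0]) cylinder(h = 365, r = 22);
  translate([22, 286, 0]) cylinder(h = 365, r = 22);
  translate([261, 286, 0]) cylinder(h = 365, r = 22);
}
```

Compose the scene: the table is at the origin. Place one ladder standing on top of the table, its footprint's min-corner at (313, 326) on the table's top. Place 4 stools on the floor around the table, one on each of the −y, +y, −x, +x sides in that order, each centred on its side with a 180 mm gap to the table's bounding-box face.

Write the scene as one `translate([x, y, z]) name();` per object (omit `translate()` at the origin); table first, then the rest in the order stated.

table();
translate([313, 326, 713]) ladder();
translate([311, -488, 0]) stool();
translate([311, 776, 0]) stool();
translate([-463, 144, 0]) stool();
translate([1085, 144, 0]) stool();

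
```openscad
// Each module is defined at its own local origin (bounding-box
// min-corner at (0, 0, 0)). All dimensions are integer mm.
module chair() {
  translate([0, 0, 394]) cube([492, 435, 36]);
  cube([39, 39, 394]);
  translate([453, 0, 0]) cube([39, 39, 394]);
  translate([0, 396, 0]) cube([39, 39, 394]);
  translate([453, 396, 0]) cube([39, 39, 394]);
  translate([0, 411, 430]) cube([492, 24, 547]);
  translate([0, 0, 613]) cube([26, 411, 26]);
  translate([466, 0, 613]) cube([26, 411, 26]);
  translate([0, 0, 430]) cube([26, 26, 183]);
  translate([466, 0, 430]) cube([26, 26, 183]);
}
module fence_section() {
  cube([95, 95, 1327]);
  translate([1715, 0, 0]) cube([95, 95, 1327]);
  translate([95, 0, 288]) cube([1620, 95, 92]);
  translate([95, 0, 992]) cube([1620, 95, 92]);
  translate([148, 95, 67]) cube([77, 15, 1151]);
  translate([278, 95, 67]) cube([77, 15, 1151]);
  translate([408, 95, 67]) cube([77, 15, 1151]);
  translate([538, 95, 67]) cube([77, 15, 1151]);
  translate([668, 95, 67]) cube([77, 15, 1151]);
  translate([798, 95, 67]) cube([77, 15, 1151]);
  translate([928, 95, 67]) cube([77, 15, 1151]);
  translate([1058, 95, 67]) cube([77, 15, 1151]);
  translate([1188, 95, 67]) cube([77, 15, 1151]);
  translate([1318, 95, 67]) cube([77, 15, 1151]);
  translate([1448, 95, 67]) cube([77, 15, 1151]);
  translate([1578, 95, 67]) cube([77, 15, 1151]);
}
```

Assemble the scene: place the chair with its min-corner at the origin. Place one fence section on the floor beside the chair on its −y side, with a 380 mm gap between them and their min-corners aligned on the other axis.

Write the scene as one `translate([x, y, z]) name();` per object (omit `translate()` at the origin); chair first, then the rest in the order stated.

chair();
translate([0, -490, 0]) fence_section();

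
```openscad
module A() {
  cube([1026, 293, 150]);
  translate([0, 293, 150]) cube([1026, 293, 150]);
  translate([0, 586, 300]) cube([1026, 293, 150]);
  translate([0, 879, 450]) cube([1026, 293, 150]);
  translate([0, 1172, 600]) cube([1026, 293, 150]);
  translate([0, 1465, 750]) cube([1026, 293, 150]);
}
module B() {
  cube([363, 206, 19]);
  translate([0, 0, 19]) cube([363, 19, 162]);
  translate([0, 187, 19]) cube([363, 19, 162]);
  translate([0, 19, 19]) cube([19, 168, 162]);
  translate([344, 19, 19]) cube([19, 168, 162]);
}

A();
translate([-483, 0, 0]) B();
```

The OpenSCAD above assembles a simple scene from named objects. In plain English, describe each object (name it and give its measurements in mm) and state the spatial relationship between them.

A is a straight staircase of 6 solid steps. Each step is 1026 mm wide (x), 293 mm deep (y, the going) and 150 mm tall (the rise). The first step rests on the floor; each subsequent step sits one going further in +y and one rise higher in +z, directly behind and above the previous step with no overlap.

B is an open storage box with external size 363×206×181 mm and wall thickness 19 mm (the base is also 19 mm thick). The base covers the whole footprint; the four walls stand on the base, with the y-facing walls full-width and the x-facing walls fitting between their inner faces.

The open box is on the floor beside the staircase on its −x side.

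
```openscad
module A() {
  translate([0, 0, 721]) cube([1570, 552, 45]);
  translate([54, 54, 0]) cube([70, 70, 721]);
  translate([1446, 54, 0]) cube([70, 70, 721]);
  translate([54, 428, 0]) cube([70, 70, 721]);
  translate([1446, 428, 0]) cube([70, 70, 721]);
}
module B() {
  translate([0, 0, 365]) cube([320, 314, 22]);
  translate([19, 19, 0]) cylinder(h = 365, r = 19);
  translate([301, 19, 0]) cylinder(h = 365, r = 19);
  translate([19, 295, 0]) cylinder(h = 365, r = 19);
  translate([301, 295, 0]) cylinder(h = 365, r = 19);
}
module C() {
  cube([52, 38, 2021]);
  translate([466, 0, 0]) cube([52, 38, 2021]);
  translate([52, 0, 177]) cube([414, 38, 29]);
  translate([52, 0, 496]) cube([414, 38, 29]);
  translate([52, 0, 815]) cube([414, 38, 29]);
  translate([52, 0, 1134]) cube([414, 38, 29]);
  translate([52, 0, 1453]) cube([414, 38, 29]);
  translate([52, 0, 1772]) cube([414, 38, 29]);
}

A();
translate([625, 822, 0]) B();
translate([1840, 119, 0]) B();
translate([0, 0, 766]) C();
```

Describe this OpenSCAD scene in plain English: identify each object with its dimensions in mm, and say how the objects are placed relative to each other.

A is a rectangular dining table. The top is 1570×552×45 mm with its upper surface at z = 766 mm. It stands on four 70×70 mm square legs, each inset 54 mm from the nearest pair of top edges, running from the floor to the underside of the top.

B is a simple wooden stool: a rectangular seat 320 mm (x) by 314 mm (y), 22 mm thick, top face at z = 387 mm, on four round legs, each 38 mm in diameter. The legs rest on z = 0, each leg's axis is inset half a diameter from the nearest pair of seat edges (so the leg's bounding box is flush with the corner).

C is a wooden ladder with two side rails of 52×38 mm section and 2021 mm height, set 518 mm apart overall. Between them run 6 rectangular rungs (38 mm deep, 29 mm thick), front faces flush with the rails' −y face. The bottom of the first rung is 177 mm above the floor and each subsequent rung is 319 mm higher than the one below.

Two stools sit around the table at the +y, +x sides. The ladder is on top of the table.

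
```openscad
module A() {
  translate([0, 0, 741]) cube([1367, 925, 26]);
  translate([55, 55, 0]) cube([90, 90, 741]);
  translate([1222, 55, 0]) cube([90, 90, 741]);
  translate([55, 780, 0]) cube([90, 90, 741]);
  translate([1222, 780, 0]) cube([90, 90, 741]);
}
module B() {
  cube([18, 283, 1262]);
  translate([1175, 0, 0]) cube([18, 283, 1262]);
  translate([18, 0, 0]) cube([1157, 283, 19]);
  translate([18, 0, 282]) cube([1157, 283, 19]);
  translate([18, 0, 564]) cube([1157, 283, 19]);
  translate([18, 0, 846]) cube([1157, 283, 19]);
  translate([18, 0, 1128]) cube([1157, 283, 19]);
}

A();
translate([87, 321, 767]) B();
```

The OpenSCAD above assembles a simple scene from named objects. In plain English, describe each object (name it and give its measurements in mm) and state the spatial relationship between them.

A is a table with a 1367×925 mm rectangular top, 26 mm thick, top surface at z = 767 mm, supported by four 90×90 mm square legs, each inset 55 mm from the nearest pair of top edges, running from the floor.

B is an open bookshelf. Two side panels, each 18 mm thick, 283 mm deep and 1262 mm tall, stand 1193 mm apart (outside-to-outside). Between them sit 5 shelves, each 19 mm thick and 283 mm deep, spanning the full gap between the sides. The bottom shelf rests on the floor (its underside at z = 0) and the clear gap between one shelf's top and the next shelf's underside is 263 mm.

The bookshelf is on top of the table, centred.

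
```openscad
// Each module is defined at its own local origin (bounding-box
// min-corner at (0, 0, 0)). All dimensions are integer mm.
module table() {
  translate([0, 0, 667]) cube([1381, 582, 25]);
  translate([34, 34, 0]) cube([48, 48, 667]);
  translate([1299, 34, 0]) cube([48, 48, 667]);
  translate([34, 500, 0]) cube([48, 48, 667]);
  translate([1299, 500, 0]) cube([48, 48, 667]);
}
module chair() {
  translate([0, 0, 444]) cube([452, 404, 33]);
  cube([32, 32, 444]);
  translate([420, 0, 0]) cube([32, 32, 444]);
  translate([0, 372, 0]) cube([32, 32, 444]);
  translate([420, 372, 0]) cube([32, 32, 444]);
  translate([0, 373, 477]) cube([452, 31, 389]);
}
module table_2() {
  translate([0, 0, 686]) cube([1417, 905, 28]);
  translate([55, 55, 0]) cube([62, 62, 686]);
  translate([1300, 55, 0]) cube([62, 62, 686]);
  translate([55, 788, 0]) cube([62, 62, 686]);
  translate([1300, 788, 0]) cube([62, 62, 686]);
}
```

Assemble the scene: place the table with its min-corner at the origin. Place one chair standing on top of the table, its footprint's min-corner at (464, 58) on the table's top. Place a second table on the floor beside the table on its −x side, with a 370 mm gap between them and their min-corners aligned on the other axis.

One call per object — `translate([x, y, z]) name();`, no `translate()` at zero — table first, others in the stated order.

table();
translate([464, 58, 692]) chair();
translate([-1787, 0, 0]) table_2();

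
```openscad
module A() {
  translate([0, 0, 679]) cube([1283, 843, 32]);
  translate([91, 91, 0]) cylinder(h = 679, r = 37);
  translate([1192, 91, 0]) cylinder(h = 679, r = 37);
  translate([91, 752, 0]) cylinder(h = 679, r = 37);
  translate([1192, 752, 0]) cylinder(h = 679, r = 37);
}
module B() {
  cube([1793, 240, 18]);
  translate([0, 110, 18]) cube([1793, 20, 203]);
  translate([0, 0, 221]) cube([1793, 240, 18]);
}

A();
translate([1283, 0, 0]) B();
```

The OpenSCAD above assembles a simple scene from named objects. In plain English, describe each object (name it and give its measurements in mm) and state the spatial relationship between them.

A is a table with a 1283×843 mm rectangular top, 32 mm thick, top surface at z = 711 mm, supported by four round legs of 74 mm diameter, each leg's bounding box inset 54 mm from the nearest pair of top edges, running from the floor.

B is an I-beam lying along x, 1793 mm long. Overall section height 239 mm. Two flanges 240 mm wide (y) and 18 mm thick, one on the floor and one at the top; a web 20 mm thick runs between them, centred on the flange width.

The I-beam is against the table's +x side, with their −y faces flush.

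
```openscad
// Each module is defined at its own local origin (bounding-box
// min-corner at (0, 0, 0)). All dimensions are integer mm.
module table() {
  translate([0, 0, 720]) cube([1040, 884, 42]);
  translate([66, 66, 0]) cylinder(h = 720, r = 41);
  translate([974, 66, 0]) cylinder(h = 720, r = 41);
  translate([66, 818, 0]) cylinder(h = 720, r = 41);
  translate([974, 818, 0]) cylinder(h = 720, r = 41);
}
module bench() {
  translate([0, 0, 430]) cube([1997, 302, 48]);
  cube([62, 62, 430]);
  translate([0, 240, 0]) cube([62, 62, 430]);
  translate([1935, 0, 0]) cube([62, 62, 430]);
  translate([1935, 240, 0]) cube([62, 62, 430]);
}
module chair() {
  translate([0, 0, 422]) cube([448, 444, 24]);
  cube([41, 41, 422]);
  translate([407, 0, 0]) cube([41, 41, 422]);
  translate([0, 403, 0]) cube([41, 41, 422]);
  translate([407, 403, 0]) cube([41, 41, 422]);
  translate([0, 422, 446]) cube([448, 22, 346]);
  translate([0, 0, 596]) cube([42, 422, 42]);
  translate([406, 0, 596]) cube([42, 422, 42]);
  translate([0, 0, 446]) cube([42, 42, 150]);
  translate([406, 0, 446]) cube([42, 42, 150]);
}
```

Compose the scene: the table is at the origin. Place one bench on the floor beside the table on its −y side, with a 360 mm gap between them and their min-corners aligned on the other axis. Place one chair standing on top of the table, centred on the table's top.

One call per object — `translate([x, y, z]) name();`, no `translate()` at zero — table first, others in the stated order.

table();
translate([0, -662, 0]) bench();
translate([296, 220, 762]) chair();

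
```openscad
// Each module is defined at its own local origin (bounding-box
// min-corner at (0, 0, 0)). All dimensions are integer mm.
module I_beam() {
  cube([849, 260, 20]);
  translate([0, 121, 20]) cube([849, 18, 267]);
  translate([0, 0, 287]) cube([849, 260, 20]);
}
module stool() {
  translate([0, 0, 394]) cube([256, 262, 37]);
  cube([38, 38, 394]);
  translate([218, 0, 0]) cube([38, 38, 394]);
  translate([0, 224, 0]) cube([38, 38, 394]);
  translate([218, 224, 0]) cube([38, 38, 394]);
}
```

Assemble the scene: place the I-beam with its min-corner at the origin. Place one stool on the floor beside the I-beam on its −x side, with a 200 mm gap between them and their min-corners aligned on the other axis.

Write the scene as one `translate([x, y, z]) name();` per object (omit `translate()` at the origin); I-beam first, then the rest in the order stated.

I_beam();
translate([-456, 0, 0]) stool();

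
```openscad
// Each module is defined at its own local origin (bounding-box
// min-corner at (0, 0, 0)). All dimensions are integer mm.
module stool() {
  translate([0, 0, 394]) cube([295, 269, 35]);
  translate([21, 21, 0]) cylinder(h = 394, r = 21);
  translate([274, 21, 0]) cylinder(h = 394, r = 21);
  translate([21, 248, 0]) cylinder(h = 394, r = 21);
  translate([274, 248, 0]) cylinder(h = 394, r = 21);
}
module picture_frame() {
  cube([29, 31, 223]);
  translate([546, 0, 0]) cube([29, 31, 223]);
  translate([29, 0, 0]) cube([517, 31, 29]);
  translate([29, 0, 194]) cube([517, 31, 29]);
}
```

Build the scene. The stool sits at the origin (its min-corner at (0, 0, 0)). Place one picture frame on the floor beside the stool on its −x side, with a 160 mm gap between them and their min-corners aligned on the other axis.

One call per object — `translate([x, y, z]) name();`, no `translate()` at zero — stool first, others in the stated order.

stool();
translate([-735, 0, 0]) picture_frame();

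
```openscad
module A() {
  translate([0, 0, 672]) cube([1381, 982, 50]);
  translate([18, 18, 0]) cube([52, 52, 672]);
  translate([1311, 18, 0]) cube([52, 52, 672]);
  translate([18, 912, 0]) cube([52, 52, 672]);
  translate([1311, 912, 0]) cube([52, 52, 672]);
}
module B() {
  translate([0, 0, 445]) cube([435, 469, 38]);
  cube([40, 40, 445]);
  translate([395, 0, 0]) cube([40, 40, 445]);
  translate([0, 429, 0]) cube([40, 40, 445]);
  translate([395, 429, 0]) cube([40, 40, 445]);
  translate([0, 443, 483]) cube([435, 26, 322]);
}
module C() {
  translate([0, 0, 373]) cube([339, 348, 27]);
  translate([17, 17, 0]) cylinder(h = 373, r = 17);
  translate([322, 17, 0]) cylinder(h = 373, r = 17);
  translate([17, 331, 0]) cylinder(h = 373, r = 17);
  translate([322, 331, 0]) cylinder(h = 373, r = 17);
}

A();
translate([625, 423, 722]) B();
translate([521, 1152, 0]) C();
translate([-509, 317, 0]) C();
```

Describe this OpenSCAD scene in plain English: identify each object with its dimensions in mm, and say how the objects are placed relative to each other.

A is a table with a 1381×982 mm rectangular top, 50 mm thick, top surface at z = 722 mm, supported by four 52×52 mm square legs, each inset 18 mm from the nearest pair of top edges, running from the floor.

B is a chair. The seat is a 435×469×38 mm slab with its top at z = 483 mm, on four 40×40 mm corner legs (flush with the seat edges, standing on z = 0). A flat backrest 26 mm thick, 322 mm tall, spans the full seat width and rises from the seat top along its +y edge, rear face flush with the rear of the seat.

C is a four-legged stool. The seat is a 339×348×27 mm slab whose top surface is at z = 400 mm; four round legs, each 34 mm in diameter, run from the floor (z = 0) to the underside of the seat, each leg's axis is inset half a diameter from the nearest pair of seat edges (so the leg's bounding box is flush with the corner).

The chair is on top of the table. Two stools sit around the table at the +y, −x sides.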